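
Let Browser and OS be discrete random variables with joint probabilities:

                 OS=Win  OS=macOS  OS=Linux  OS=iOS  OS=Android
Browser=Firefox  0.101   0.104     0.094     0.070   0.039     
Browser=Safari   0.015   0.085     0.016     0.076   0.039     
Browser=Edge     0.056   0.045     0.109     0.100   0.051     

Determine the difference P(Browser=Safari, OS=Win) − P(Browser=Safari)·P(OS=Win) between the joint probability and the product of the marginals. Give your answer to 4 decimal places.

P(Browser=Safari) = 0.015 + 0.085 + 0.016 + 0.076 + 0.039 = 0.231.
P(OS=Win) = 0.101 + 0.015 + 0.056 = 0.172.
P(Browser=Safari, OS=Win) − P(Browser=Safari)P(OS=Win) = 0.015 − 0.231×0.172 = -0.0247.

-0.0247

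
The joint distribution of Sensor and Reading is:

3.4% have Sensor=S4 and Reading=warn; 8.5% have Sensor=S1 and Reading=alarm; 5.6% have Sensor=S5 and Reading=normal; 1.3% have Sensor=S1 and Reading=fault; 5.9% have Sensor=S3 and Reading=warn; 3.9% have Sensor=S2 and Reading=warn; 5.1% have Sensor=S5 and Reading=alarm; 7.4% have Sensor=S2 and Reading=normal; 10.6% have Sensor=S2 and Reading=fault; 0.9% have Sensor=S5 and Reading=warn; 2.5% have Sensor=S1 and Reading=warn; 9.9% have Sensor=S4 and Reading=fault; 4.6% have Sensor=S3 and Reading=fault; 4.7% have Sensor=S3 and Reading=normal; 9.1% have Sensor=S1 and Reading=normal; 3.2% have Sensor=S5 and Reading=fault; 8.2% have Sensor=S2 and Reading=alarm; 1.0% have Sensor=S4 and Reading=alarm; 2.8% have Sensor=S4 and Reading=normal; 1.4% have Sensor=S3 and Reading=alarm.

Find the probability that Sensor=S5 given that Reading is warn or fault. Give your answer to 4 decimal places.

P(Reading=warn) = 0.025 + 0.039 + 0.059 + 0.034 + 0.009 = 0.166.
P(Reading=fault) = 0.013 + 0.106 + 0.046 + 0.099 + 0.032 = 0.296.
P(Reading ∈ {warn, fault}) = 0.166 + 0.296 = 0.462; P(Sensor=S5, Reading ∈ {warn, fault}) = 0.009 + 0.032 = 0.041.
P(Sensor=S5 | Reading ∈ {warn, fault}) = 0.041/0.462 = 0.0887.

0.0887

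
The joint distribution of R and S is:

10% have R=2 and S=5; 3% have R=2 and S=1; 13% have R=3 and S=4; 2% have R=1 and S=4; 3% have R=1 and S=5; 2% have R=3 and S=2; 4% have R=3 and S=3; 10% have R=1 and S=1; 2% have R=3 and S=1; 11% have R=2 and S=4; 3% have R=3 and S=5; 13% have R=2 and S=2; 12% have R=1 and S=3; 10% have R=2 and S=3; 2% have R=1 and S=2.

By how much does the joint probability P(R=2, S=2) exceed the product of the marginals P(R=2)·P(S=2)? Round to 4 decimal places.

0.0501

P(R=2) = 0.03 + 0.13 + 0.10 + 0.11 + 0.10 = 0.47.
P(S=2) = 0.02 + 0.13 + 0.02 = 0.17.
P(R=2, S=2) − P(R=2)P(S=2) = 0.13 − 0.47×0.17 = 0.0501.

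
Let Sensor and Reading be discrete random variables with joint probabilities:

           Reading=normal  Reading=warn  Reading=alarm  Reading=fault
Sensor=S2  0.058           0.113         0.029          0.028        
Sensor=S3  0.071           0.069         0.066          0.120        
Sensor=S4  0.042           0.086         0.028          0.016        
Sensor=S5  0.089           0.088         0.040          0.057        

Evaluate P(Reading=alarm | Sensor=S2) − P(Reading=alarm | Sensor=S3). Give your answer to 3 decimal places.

P(Sensor=S2) = 0.058 + 0.113 + 0.029 + 0.028 = 0.228; P(Reading=alarm | Sensor=S2) = 0.029/0.228 = 0.1272.
P(Sensor=S3) = 0.071 + 0.069 + 0.066 + 0.120 = 0.326; P(Reading=alarm | Sensor=S3) = 0.066/0.326 = 0.2025.
Difference = -0.075.

-0.075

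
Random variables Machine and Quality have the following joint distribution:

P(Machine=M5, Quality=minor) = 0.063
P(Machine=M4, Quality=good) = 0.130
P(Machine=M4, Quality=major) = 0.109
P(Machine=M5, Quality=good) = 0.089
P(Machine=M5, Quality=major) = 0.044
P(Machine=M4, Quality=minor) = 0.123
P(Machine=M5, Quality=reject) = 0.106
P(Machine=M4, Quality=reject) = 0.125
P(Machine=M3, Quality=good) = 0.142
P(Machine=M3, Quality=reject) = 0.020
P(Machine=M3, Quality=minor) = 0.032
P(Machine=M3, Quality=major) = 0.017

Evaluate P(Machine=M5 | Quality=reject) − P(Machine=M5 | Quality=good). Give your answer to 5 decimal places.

P(Quality=reject) = 0.020 + 0.125 + 0.106 = 0.251; P(Machine=M5 | Quality=reject) = 0.106/0.251 = 0.422311.
P(Quality=good) = 0.142 + 0.130 + 0.089 = 0.361; P(Machine=M5 | Quality=good) = 0.089/0.361 = 0.246537.
Difference = 0.17577.

0.17577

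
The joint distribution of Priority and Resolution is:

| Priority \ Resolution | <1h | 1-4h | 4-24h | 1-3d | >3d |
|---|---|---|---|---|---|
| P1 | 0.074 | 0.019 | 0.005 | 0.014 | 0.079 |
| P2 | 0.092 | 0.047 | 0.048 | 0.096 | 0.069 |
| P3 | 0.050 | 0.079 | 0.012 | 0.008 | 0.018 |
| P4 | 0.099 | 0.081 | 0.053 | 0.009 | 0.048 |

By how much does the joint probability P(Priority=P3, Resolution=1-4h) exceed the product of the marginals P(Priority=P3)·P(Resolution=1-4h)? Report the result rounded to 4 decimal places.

P(Priority=P3) = 0.050 + 0.079 + 0.012 + 0.008 + 0.018 = 0.167.
P(Resolution=1-4h) = 0.019 + 0.047 + 0.079 + 0.081 = 0.226.
P(Priority=P3, Resolution=1-4h) − P(Priority=P3)P(Resolution=1-4h) = 0.079 − 0.167×0.226 = 0.0413.

0.0413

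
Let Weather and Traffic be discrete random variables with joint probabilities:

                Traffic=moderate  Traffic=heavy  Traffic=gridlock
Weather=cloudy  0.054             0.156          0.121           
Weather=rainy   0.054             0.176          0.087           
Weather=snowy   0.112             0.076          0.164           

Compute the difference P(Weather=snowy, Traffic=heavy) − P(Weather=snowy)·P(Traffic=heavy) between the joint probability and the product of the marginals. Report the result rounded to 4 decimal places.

-0.0676

P(Weather=snowy) = 0.112 + 0.076 + 0.164 = 0.352.
P(Traffic=heavy) = 0.156 + 0.176 + 0.076 = 0.408.
P(Weather=snowy, Traffic=heavy) − P(Weather=snowy)P(Traffic=heavy) = 0.076 − 0.352×0.408 = -0.0676.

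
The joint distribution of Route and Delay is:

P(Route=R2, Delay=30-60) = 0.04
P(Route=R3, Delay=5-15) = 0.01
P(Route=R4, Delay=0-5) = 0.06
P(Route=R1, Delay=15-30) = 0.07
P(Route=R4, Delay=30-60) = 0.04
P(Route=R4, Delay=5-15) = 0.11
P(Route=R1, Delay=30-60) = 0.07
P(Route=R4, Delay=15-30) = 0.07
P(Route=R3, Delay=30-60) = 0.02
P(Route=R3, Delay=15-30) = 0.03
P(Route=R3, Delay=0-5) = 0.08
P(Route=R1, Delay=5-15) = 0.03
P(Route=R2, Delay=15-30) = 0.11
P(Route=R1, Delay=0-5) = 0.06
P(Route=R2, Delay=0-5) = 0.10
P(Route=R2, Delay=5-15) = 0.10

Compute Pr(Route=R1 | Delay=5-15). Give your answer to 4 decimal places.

P(Delay=5-15) = 0.03 + 0.10 + 0.01 + 0.11 = 0.25.
P(Route=R1 | Delay=5-15) = 0.03/0.25 = 0.1200.

0.1200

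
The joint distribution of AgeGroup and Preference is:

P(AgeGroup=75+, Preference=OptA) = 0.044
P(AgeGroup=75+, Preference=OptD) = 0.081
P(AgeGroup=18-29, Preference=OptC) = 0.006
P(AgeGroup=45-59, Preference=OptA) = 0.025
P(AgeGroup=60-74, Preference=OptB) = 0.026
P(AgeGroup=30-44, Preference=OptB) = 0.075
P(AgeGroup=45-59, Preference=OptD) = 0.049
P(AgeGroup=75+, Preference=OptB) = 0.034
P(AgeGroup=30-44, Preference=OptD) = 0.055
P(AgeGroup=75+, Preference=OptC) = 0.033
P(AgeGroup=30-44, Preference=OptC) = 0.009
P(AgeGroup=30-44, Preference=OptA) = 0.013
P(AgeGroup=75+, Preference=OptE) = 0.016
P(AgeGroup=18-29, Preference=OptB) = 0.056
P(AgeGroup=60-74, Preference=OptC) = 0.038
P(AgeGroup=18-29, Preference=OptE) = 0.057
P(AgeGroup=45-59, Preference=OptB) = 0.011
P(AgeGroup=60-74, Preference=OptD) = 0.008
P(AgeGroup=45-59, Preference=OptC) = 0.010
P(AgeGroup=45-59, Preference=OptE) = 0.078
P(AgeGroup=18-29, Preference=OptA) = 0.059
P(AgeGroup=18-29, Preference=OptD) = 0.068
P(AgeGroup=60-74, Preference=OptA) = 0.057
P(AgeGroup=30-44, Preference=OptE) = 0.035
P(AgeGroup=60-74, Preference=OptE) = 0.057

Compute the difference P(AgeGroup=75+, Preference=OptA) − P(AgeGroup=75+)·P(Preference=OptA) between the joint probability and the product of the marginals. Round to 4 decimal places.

0.0028

P(AgeGroup=75+) = 0.044 + 0.034 + 0.033 + 0.081 + 0.016 = 0.208.
P(Preference=OptA) = 0.059 + 0.013 + 0.025 + 0.057 + 0.044 = 0.198.
P(AgeGroup=75+, Preference=OptA) − P(AgeGroup=75+)P(Preference=OptA) = 0.044 − 0.208×0.198 = 0.0028.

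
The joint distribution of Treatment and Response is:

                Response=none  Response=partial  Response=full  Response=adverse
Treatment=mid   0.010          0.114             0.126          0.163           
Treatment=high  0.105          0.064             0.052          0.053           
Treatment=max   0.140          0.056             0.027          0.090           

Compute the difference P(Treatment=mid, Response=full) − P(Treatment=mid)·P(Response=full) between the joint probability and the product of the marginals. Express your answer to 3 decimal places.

P(Treatment=mid) = 0.010 + 0.114 + 0.126 + 0.163 = 0.413.
P(Response=full) = 0.126 + 0.052 + 0.027 = 0.205.
P(Treatment=mid, Response=full) − P(Treatment=mid)P(Response=full) = 0.126 − 0.413×0.205 = 0.041.

0.041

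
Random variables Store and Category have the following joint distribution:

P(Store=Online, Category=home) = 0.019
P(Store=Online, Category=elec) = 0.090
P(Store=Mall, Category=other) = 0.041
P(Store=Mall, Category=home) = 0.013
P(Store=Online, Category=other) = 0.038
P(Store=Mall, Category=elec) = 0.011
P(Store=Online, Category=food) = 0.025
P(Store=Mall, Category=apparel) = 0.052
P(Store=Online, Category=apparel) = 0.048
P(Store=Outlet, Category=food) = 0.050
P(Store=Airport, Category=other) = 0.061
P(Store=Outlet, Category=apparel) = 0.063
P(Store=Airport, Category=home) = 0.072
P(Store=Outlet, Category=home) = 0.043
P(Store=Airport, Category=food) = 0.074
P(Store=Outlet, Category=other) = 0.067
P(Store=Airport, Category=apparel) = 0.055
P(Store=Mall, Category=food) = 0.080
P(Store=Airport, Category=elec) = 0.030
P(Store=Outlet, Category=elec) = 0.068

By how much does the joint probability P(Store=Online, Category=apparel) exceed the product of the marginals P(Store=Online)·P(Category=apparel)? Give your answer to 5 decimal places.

P(Store=Online) = 0.025 + 0.048 + 0.090 + 0.019 + 0.038 = 0.220.
P(Category=apparel) = 0.052 + 0.055 + 0.063 + 0.048 = 0.218.
P(Store=Online, Category=apparel) − P(Store=Online)P(Category=apparel) = 0.048 − 0.220×0.218 = 0.00004.

0.00004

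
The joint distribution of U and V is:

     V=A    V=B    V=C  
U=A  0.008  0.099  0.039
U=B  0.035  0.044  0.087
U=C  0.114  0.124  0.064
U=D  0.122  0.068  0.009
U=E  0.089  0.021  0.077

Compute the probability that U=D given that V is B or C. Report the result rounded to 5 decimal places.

P(V=B) = 0.099 + 0.044 + 0.124 + 0.068 + 0.021 = 0.356.
P(V=C) = 0.039 + 0.087 + 0.064 + 0.009 + 0.077 = 0.276.
P(V ∈ {B, C}) = 0.356 + 0.276 = 0.632; P(U=D, V ∈ {B, C}) = 0.068 + 0.009 = 0.077.
P(U=D | V ∈ {B, C}) = 0.077/0.632 = 0.12184.

0.12184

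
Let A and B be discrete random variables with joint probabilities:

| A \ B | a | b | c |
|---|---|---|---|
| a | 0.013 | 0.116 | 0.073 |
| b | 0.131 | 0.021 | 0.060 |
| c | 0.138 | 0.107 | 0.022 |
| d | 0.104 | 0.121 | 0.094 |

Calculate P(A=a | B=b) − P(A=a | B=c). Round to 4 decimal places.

P(B=b) = 0.116 + 0.021 + 0.107 + 0.121 = 0.365; P(A=a | B=b) = 0.116/0.365 = 0.31781.
P(B=c) = 0.073 + 0.060 + 0.022 + 0.094 = 0.249; P(A=a | B=c) = 0.073/0.249 = 0.29317.
Difference = 0.0246.

0.0246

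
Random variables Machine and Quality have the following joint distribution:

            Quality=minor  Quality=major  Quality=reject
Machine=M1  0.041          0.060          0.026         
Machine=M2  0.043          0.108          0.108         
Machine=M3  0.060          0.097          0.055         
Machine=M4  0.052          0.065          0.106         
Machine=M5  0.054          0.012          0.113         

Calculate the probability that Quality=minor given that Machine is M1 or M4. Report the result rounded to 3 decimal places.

0.266

P(Machine=M1) = 0.041 + 0.060 + 0.026 = 0.127.
P(Machine=M4) = 0.052 + 0.065 + 0.106 = 0.223.
P(Machine ∈ {M1, M4}) = 0.127 + 0.223 = 0.350; P(Quality=minor, Machine ∈ {M1, M4}) = 0.041 + 0.052 = 0.093.
P(Quality=minor | Machine ∈ {M1, M4}) = 0.093/0.350 = 0.266.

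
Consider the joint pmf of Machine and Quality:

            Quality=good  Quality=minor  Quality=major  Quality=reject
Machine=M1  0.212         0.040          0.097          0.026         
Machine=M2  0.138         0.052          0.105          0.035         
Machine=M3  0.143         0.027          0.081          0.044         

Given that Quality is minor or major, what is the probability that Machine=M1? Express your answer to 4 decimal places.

P(Quality=minor) = 0.040 + 0.052 + 0.027 = 0.119.
P(Quality=major) = 0.097 + 0.105 + 0.081 = 0.283.
P(Quality ∈ {minor, major}) = 0.119 + 0.283 = 0.402; P(Machine=M1, Quality ∈ {minor, major}) = 0.040 + 0.097 = 0.137.
P(Machine=M1 | Quality ∈ {minor, major}) = 0.137/0.402 = 0.3408.

0.3408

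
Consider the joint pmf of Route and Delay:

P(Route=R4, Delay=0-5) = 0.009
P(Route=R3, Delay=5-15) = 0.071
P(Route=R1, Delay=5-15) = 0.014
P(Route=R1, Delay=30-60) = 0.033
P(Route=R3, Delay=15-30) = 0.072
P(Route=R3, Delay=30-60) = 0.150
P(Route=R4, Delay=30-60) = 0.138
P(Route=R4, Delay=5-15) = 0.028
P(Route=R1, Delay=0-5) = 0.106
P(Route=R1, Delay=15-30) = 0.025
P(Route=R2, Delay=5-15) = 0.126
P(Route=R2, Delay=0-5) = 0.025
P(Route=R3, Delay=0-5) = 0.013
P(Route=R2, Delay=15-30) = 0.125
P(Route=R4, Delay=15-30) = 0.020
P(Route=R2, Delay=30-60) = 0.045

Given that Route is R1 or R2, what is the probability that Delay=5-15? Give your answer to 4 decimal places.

P(Route=R1) = 0.106 + 0.014 + 0.025 + 0.033 = 0.178.
P(Route=R2) = 0.025 + 0.126 + 0.125 + 0.045 = 0.321.
P(Route ∈ {R1, R2}) = 0.178 + 0.321 = 0.499; P(Delay=5-15, Route ∈ {R1, R2}) = 0.014 + 0.126 = 0.140.
P(Delay=5-15 | Route ∈ {R1, R2}) = 0.140/0.499 = 0.2806.

0.2806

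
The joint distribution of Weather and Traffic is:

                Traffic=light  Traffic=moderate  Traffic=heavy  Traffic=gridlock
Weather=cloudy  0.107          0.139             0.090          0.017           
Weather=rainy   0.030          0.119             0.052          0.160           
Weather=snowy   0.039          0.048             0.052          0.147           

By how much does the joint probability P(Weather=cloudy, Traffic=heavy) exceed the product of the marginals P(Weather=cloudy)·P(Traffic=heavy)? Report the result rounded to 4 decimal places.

0.0215

P(Weather=cloudy) = 0.107 + 0.139 + 0.090 + 0.017 = 0.353.
P(Traffic=heavy) = 0.090 + 0.052 + 0.052 = 0.194.
P(Weather=cloudy, Traffic=heavy) − P(Weather=cloudy)P(Traffic=heavy) = 0.090 − 0.353×0.194 = 0.0215.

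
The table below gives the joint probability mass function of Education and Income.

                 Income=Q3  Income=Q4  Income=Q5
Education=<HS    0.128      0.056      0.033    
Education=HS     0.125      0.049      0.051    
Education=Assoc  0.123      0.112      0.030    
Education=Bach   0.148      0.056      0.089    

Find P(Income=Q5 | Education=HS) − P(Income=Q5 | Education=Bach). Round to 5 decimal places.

-0.07709

P(Education=HS) = 0.125 + 0.049 + 0.051 = 0.225; P(Income=Q5 | Education=HS) = 0.051/0.225 = 0.226667.
P(Education=Bach) = 0.148 + 0.056 + 0.089 = 0.293; P(Income=Q5 | Education=Bach) = 0.089/0.293 = 0.303754.
Difference = -0.07709.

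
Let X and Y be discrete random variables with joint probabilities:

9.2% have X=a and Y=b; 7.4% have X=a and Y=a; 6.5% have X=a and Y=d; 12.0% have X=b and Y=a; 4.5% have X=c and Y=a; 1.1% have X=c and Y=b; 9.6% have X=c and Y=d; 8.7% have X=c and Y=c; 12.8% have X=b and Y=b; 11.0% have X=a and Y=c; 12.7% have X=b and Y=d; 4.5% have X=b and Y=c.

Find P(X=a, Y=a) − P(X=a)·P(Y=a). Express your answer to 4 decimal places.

-0.0075

P(X=a) = 0.074 + 0.092 + 0.110 + 0.065 = 0.341.
P(Y=a) = 0.074 + 0.120 + 0.045 = 0.239.
P(X=a, Y=a) − P(X=a)P(Y=a) = 0.074 − 0.341×0.239 = -0.0075.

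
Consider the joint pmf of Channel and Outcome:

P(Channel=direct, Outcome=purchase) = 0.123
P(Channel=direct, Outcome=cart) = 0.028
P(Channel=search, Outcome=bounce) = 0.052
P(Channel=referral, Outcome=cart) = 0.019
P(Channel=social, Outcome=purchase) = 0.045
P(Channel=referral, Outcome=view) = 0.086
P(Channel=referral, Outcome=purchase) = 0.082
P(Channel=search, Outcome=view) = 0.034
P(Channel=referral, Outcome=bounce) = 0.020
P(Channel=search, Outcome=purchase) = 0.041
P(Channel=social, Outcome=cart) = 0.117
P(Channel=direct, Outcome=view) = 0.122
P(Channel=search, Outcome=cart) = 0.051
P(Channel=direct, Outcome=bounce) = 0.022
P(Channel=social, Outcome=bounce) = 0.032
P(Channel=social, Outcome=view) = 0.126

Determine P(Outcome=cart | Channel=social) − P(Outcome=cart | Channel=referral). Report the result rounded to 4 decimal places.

0.2738

P(Channel=social) = 0.032 + 0.126 + 0.117 + 0.045 = 0.320; P(Outcome=cart | Channel=social) = 0.117/0.320 = 0.36563.
P(Channel=referral) = 0.020 + 0.086 + 0.019 + 0.082 = 0.207; P(Outcome=cart | Channel=referral) = 0.019/0.207 = 0.09179.
Difference = 0.2738.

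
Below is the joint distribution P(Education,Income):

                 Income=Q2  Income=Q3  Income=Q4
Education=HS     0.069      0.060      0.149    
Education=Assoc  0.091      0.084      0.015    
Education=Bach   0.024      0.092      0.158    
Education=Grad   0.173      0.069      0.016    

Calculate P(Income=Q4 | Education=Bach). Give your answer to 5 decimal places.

P(Education=Bach) = 0.024 + 0.092 + 0.158 = 0.274.
P(Income=Q4 | Education=Bach) = 0.158/0.274 = 0.57664.

0.57664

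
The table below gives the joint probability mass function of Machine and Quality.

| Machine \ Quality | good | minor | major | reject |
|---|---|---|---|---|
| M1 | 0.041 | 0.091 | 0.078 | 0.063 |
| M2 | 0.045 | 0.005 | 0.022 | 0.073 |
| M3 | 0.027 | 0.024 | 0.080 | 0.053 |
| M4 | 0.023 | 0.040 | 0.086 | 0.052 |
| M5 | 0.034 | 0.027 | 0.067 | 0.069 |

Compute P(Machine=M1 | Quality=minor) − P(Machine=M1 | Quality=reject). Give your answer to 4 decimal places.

0.2834

P(Quality=minor) = 0.091 + 0.005 + 0.024 + 0.040 + 0.027 = 0.187; P(Machine=M1 | Quality=minor) = 0.091/0.187 = 0.48663.
P(Quality=reject) = 0.063 + 0.073 + 0.053 + 0.052 + 0.069 = 0.310; P(Machine=M1 | Quality=reject) = 0.063/0.310 = 0.20323.
Difference = 0.2834.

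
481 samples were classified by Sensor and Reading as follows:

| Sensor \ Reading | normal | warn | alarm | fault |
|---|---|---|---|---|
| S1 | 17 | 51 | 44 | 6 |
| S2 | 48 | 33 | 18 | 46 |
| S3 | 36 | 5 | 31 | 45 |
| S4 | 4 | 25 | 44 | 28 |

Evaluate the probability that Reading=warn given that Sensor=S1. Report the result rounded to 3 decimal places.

0.432

Total with Sensor=S1: 17 + 51 + 44 + 6 = 118.
P(Reading=warn | Sensor=S1) = 51/118 = 0.432.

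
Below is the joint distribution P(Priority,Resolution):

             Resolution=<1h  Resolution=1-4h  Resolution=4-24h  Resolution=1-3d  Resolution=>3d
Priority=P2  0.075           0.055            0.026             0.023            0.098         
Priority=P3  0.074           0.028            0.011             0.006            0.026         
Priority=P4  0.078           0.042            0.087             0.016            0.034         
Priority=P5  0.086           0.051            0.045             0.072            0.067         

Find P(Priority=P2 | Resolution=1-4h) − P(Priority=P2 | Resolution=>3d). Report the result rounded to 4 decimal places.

P(Resolution=1-4h) = 0.055 + 0.028 + 0.042 + 0.051 = 0.176; P(Priority=P2 | Resolution=1-4h) = 0.055/0.176 = 0.31250.
P(Resolution=>3d) = 0.098 + 0.026 + 0.034 + 0.067 = 0.225; P(Priority=P2 | Resolution=>3d) = 0.098/0.225 = 0.43556.
Difference = -0.1231.

-0.1231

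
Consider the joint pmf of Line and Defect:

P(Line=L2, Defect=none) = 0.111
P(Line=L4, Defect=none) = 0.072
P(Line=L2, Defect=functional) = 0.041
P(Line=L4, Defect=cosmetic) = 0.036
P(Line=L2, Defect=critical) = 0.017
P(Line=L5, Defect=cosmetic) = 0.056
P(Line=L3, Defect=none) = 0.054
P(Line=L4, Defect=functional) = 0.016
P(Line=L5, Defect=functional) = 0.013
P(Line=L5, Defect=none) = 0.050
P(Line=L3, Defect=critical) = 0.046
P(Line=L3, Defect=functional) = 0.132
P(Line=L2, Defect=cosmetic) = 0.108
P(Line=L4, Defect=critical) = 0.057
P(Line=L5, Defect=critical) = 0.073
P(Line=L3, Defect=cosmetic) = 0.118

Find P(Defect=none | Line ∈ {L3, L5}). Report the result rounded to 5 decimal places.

0.19188

P(Line=L3) = 0.054 + 0.118 + 0.132 + 0.046 = 0.350.
P(Line=L5) = 0.050 + 0.056 + 0.013 + 0.073 = 0.192.
P(Line ∈ {L3, L5}) = 0.350 + 0.192 = 0.542; P(Defect=none, Line ∈ {L3, L5}) = 0.054 + 0.050 = 0.104.
P(Defect=none | Line ∈ {L3, L5}) = 0.104/0.542 = 0.19188.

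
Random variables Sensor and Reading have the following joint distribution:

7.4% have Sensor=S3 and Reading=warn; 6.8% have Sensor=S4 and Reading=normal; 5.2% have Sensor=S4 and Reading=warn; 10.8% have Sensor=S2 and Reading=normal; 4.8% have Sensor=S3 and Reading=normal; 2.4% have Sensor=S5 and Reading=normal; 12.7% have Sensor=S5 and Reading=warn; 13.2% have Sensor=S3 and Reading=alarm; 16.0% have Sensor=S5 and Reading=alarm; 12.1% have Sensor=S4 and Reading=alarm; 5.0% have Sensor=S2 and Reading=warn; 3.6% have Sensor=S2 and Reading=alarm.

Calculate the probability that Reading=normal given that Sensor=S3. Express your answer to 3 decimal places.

0.189

P(Sensor=S3) = 0.048 + 0.074 + 0.132 = 0.254.
P(Reading=normal | Sensor=S3) = 0.048/0.254 = 0.189.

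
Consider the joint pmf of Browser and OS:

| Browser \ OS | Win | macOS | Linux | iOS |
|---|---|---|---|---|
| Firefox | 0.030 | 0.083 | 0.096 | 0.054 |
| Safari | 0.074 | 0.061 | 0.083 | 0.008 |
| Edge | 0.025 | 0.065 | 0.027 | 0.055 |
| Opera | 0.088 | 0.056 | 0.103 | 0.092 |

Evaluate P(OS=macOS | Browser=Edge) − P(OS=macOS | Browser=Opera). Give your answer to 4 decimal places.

0.2127

P(Browser=Edge) = 0.025 + 0.065 + 0.027 + 0.055 = 0.172; P(OS=macOS | Browser=Edge) = 0.065/0.172 = 0.37791.
P(Browser=Opera) = 0.088 + 0.056 + 0.103 + 0.092 = 0.339; P(OS=macOS | Browser=Opera) = 0.056/0.339 = 0.16519.
Difference = 0.2127.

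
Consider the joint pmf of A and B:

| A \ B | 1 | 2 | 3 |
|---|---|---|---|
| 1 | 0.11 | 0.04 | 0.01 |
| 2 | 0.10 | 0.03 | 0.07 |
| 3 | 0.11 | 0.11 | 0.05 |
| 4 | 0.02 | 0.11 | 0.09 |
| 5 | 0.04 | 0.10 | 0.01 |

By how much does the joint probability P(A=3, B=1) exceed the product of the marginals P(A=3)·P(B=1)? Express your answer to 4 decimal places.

P(A=3) = 0.11 + 0.11 + 0.05 = 0.27.
P(B=1) = 0.11 + 0.10 + 0.11 + 0.02 + 0.04 = 0.38.
P(A=3, B=1) − P(A=3)P(B=1) = 0.11 − 0.27×0.38 = 0.0074.

0.0074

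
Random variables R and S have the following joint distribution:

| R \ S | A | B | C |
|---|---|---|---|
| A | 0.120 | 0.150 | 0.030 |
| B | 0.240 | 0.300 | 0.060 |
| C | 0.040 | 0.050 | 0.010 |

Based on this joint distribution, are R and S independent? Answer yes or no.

yes

Every cell satisfies P(R,S) = P(R)·P(S). For instance P(R=C) = 0.100, P(S=B) = 0.500, and 0.100×0.500 = 0.050 matches the joint entry. So R and S are independent.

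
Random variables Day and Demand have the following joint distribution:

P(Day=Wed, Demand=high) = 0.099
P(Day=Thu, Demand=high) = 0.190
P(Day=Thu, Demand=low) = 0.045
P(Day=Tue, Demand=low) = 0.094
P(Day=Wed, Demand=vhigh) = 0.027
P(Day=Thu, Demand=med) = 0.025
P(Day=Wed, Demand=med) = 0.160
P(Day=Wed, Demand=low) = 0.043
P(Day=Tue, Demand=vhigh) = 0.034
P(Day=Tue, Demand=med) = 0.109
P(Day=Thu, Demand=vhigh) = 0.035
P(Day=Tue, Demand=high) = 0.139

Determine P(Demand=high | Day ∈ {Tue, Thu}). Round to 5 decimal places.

P(Day=Tue) = 0.094 + 0.109 + 0.139 + 0.034 = 0.376.
P(Day=Thu) = 0.045 + 0.025 + 0.190 + 0.035 = 0.295.
P(Day ∈ {Tue, Thu}) = 0.376 + 0.295 = 0.671; P(Demand=high, Day ∈ {Tue, Thu}) = 0.139 + 0.190 = 0.329.
P(Demand=high | Day ∈ {Tue, Thu}) = 0.329/0.671 = 0.49031.

0.49031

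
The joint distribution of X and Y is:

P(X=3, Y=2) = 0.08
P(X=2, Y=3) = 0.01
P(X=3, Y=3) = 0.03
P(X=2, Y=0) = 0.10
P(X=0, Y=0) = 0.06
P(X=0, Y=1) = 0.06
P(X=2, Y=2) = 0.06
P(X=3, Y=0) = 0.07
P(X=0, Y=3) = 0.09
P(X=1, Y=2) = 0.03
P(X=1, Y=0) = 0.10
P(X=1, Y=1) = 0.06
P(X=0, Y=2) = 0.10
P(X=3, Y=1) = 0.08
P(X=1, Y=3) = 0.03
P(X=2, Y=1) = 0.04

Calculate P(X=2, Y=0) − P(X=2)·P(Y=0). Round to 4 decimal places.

P(X=2) = 0.10 + 0.04 + 0.06 + 0.01 = 0.21.
P(Y=0) = 0.06 + 0.10 + 0.10 + 0.07 = 0.33.
P(X=2, Y=0) − P(X=2)P(Y=0) = 0.10 − 0.21×0.33 = 0.0307.

0.0307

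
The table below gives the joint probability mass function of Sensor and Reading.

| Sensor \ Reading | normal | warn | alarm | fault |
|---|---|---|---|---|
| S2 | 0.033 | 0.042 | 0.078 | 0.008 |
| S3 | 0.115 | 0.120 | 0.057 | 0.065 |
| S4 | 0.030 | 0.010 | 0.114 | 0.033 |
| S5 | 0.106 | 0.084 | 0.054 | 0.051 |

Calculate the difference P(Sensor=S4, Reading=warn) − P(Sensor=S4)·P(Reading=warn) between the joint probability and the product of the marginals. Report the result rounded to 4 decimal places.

-0.0379

P(Sensor=S4) = 0.030 + 0.010 + 0.114 + 0.033 = 0.187.
P(Reading=warn) = 0.042 + 0.120 + 0.010 + 0.084 = 0.256.
P(Sensor=S4, Reading=warn) − P(Sensor=S4)P(Reading=warn) = 0.010 − 0.187×0.256 = -0.0379.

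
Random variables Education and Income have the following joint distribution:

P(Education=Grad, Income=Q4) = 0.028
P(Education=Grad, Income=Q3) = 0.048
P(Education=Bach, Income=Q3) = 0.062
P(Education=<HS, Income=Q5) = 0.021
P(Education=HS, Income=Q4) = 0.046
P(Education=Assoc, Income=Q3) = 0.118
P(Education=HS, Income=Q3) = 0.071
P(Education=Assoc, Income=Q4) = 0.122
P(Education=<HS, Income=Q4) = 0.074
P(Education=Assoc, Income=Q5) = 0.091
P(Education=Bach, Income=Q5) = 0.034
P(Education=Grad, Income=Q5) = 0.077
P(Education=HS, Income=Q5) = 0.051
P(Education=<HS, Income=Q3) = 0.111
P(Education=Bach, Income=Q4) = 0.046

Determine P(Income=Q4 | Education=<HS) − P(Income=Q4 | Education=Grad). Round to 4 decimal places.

P(Education=<HS) = 0.111 + 0.074 + 0.021 = 0.206; P(Income=Q4 | Education=<HS) = 0.074/0.206 = 0.35922.
P(Education=Grad) = 0.048 + 0.028 + 0.077 = 0.153; P(Income=Q4 | Education=Grad) = 0.028/0.153 = 0.18301.
Difference = 0.1762.

0.1762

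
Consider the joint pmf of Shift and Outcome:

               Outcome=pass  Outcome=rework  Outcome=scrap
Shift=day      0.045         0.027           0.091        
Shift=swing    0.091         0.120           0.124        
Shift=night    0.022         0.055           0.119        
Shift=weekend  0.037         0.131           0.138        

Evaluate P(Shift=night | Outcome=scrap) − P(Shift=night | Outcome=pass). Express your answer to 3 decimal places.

P(Outcome=scrap) = 0.091 + 0.124 + 0.119 + 0.138 = 0.472; P(Shift=night | Outcome=scrap) = 0.119/0.472 = 0.2521.
P(Outcome=pass) = 0.045 + 0.091 + 0.022 + 0.037 = 0.195; P(Shift=night | Outcome=pass) = 0.022/0.195 = 0.1128.
Difference = 0.139.

0.139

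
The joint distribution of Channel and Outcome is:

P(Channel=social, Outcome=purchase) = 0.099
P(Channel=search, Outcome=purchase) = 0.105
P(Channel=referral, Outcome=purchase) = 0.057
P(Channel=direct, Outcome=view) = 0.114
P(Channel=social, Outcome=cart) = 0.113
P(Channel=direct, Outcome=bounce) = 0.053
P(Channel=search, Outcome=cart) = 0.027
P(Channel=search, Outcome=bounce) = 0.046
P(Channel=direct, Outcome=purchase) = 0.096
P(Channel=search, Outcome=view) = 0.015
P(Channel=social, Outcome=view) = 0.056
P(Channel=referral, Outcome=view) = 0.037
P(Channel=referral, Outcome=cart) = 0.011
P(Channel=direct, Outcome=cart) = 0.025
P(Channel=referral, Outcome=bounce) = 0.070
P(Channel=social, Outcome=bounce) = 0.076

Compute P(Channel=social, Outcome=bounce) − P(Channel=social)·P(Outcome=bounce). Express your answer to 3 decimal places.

P(Channel=social) = 0.076 + 0.056 + 0.113 + 0.099 = 0.344.
P(Outcome=bounce) = 0.046 + 0.076 + 0.053 + 0.070 = 0.245.
P(Channel=social, Outcome=bounce) − P(Channel=social)P(Outcome=bounce) = 0.076 − 0.344×0.245 = -0.008.

-0.008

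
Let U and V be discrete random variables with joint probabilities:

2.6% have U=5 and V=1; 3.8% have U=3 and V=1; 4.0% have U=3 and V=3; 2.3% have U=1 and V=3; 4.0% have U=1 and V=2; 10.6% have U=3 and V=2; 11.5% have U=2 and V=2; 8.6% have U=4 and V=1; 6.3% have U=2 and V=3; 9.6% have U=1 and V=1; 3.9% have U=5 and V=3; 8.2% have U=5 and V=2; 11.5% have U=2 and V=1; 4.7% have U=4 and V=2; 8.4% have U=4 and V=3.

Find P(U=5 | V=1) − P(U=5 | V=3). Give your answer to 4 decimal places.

-0.0846

P(V=1) = 0.096 + 0.115 + 0.038 + 0.086 + 0.026 = 0.361; P(U=5 | V=1) = 0.026/0.361 = 0.07202.
P(V=3) = 0.023 + 0.063 + 0.040 + 0.084 + 0.039 = 0.249; P(U=5 | V=3) = 0.039/0.249 = 0.15663.
Difference = -0.0846.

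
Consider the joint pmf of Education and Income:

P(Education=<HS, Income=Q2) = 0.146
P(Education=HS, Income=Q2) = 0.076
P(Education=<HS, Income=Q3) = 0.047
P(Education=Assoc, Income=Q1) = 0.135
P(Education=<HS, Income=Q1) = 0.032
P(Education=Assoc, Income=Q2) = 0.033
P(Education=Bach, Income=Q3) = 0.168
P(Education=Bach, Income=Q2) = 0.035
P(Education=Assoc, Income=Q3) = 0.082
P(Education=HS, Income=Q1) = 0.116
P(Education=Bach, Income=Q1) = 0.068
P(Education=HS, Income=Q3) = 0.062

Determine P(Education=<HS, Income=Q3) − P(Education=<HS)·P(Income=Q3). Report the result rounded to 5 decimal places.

-0.03378

P(Education=<HS) = 0.032 + 0.146 + 0.047 = 0.225.
P(Income=Q3) = 0.047 + 0.062 + 0.082 + 0.168 = 0.359.
P(Education=<HS, Income=Q3) − P(Education=<HS)P(Income=Q3) = 0.047 − 0.225×0.359 = -0.03378.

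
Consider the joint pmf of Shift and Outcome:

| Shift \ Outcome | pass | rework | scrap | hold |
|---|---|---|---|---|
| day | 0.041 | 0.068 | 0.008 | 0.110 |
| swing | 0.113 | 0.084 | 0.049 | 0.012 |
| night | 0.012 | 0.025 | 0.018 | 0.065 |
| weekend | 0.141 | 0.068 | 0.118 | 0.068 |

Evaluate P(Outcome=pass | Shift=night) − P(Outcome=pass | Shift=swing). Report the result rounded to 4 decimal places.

-0.3380

P(Shift=night) = 0.012 + 0.025 + 0.018 + 0.065 = 0.120; P(Outcome=pass | Shift=night) = 0.012/0.120 = 0.10000.
P(Shift=swing) = 0.113 + 0.084 + 0.049 + 0.012 = 0.258; P(Outcome=pass | Shift=swing) = 0.113/0.258 = 0.43798.
Difference = -0.3380.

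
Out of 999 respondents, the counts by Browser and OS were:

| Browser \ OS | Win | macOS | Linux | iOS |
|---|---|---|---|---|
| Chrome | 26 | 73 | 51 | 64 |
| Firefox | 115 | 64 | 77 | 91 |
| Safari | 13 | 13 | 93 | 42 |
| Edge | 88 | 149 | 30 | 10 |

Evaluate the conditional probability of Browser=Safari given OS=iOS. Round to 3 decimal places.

Total with OS=iOS: 64 + 91 + 42 + 10 = 207.
P(Browser=Safari | OS=iOS) = 42/207 = 0.203.

0.203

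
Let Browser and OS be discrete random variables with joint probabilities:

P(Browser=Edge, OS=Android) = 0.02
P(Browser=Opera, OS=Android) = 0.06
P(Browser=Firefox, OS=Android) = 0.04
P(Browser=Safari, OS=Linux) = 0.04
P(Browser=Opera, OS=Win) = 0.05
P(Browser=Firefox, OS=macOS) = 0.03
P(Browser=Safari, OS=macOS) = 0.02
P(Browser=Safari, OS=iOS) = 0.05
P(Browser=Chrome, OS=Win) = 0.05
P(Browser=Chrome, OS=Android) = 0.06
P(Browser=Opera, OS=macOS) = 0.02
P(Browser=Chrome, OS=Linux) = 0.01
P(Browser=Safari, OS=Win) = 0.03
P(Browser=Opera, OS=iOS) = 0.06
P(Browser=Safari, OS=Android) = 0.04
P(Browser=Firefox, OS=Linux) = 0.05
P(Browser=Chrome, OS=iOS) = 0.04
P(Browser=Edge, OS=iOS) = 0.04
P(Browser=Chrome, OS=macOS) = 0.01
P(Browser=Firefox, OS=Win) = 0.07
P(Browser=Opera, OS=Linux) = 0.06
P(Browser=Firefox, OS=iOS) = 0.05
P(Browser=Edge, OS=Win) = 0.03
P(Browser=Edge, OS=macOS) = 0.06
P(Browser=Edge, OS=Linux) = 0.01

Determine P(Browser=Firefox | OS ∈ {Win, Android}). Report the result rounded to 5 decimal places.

P(OS=Win) = 0.05 + 0.07 + 0.03 + 0.03 + 0.05 = 0.23.
P(OS=Android) = 0.06 + 0.04 + 0.04 + 0.02 + 0.06 = 0.22.
P(OS ∈ {Win, Android}) = 0.23 + 0.22 = 0.45; P(Browser=Firefox, OS ∈ {Win, Android}) = 0.07 + 0.04 = 0.11.
P(Browser=Firefox | OS ∈ {Win, Android}) = 0.11/0.45 = 0.24444.

0.24444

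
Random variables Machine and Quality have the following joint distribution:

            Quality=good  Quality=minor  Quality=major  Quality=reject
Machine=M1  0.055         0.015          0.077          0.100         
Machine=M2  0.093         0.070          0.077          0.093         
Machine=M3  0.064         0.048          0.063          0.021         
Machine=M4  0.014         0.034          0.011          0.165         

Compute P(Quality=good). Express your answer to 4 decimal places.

0.2260

P(Quality=good) = 0.055 + 0.093 + 0.064 + 0.014 = 0.226.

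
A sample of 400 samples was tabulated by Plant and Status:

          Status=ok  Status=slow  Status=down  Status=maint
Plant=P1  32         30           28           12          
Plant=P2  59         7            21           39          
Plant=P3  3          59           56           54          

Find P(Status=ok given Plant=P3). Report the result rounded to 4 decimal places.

0.0174

Total with Plant=P3: 3 + 59 + 56 + 54 = 172.
P(Status=ok | Plant=P3) = 3/172 = 0.0174.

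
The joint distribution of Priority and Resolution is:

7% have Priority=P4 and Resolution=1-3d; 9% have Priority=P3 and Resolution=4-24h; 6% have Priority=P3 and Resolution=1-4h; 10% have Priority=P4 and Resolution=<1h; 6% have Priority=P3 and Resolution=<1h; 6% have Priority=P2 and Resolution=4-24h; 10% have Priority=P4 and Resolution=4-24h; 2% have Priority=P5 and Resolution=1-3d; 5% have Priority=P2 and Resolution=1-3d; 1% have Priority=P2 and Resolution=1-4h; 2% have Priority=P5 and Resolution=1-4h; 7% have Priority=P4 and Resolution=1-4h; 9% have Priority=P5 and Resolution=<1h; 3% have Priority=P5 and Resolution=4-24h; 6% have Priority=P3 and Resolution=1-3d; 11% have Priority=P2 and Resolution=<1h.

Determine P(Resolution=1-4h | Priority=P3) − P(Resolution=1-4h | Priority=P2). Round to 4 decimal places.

P(Priority=P3) = 0.06 + 0.06 + 0.09 + 0.06 = 0.27; P(Resolution=1-4h | Priority=P3) = 0.06/0.27 = 0.22222.
P(Priority=P2) = 0.11 + 0.01 + 0.06 + 0.05 = 0.23; P(Resolution=1-4h | Priority=P2) = 0.01/0.23 = 0.04348.
Difference = 0.1787.

0.1787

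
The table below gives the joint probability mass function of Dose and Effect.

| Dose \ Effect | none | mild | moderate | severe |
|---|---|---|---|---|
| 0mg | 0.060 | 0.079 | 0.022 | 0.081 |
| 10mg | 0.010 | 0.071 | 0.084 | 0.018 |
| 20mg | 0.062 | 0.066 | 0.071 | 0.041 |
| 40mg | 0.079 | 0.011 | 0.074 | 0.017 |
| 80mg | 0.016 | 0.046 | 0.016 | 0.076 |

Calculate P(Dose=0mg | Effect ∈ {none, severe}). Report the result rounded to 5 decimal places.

P(Effect=none) = 0.060 + 0.010 + 0.062 + 0.079 + 0.016 = 0.227.
P(Effect=severe) = 0.081 + 0.018 + 0.041 + 0.017 + 0.076 = 0.233.
P(Effect ∈ {none, severe}) = 0.227 + 0.233 = 0.460; P(Dose=0mg, Effect ∈ {none, severe}) = 0.060 + 0.081 = 0.141.
P(Dose=0mg | Effect ∈ {none, severe}) = 0.141/0.460 = 0.30652.

0.30652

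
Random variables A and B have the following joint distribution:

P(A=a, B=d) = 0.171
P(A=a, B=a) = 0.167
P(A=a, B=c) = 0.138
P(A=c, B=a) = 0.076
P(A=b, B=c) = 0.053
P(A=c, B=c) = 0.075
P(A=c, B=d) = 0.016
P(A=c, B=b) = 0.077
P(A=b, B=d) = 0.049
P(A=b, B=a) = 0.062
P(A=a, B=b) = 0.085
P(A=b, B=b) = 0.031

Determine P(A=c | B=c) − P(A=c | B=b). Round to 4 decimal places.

P(B=c) = 0.138 + 0.053 + 0.075 = 0.266; P(A=c | B=c) = 0.075/0.266 = 0.28195.
P(B=b) = 0.085 + 0.031 + 0.077 = 0.193; P(A=c | B=b) = 0.077/0.193 = 0.39896.
Difference = -0.1170.

-0.1170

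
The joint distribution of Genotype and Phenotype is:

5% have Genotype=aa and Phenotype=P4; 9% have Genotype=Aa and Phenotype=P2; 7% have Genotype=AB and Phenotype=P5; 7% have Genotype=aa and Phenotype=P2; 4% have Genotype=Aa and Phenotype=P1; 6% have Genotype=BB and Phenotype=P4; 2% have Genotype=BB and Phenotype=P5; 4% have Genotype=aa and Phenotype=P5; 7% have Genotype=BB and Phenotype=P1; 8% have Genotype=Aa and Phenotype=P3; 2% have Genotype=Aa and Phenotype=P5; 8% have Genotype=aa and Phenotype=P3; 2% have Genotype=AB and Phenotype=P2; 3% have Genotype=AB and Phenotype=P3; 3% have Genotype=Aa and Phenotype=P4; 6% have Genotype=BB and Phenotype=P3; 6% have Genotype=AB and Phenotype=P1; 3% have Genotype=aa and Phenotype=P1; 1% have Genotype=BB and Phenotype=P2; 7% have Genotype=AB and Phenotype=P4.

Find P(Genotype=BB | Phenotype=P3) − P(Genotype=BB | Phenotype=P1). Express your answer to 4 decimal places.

P(Phenotype=P3) = 0.08 + 0.08 + 0.03 + 0.06 = 0.25; P(Genotype=BB | Phenotype=P3) = 0.06/0.25 = 0.24000.
P(Phenotype=P1) = 0.04 + 0.03 + 0.06 + 0.07 = 0.20; P(Genotype=BB | Phenotype=P1) = 0.07/0.20 = 0.35000.
Difference = -0.1100.

-0.1100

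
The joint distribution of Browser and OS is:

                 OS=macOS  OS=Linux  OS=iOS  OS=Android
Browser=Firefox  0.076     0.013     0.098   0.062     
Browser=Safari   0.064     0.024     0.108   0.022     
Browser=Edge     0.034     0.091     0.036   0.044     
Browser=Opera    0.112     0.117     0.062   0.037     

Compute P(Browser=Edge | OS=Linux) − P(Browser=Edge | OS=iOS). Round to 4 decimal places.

0.2530

P(OS=Linux) = 0.013 + 0.024 + 0.091 + 0.117 = 0.245; P(Browser=Edge | OS=Linux) = 0.091/0.245 = 0.37143.
P(OS=iOS) = 0.098 + 0.108 + 0.036 + 0.062 = 0.304; P(Browser=Edge | OS=iOS) = 0.036/0.304 = 0.11842.
Difference = 0.2530.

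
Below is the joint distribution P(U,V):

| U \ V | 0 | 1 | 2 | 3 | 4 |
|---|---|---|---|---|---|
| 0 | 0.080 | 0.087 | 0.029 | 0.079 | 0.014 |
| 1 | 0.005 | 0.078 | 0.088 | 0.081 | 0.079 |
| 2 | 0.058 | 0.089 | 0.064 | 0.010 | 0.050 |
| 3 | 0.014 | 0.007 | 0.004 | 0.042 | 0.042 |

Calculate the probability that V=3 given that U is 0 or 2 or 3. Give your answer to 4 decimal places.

0.1958

P(U=0) = 0.080 + 0.087 + 0.029 + 0.079 + 0.014 = 0.289.
P(U=2) = 0.058 + 0.089 + 0.064 + 0.010 + 0.050 = 0.271.
P(U=3) = 0.014 + 0.007 + 0.004 + 0.042 + 0.042 = 0.109.
P(U ∈ {0, 2, 3}) = 0.289 + 0.271 + 0.109 = 0.669; P(V=3, U ∈ {0, 2, 3}) = 0.079 + 0.010 + 0.042 = 0.131.
P(V=3 | U ∈ {0, 2, 3}) = 0.131/0.669 = 0.1958.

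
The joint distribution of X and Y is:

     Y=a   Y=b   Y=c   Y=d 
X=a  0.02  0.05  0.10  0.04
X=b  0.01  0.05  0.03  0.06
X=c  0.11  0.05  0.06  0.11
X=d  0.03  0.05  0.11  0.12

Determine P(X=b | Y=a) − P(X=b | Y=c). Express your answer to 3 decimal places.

-0.041

P(Y=a) = 0.02 + 0.01 + 0.11 + 0.03 = 0.17; P(X=b | Y=a) = 0.01/0.17 = 0.0588.
P(Y=c) = 0.10 + 0.03 + 0.06 + 0.11 = 0.30; P(X=b | Y=c) = 0.03/0.30 = 0.1000.
Difference = -0.041.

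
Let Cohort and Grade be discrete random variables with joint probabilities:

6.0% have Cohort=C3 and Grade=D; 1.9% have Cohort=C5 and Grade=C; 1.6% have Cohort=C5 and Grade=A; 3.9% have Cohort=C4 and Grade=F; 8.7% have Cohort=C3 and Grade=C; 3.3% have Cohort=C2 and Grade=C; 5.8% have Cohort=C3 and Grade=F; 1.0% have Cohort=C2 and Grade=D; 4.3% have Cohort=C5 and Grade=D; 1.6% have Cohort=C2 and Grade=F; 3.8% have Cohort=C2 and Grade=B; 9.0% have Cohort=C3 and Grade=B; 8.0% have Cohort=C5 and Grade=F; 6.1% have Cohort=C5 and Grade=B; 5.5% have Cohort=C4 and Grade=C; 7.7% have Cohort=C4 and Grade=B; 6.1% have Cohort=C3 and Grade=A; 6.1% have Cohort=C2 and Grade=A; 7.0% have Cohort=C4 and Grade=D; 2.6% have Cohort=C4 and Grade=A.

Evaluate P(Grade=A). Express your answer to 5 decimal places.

0.16400

P(Grade=A) = 0.061 + 0.061 + 0.026 + 0.016 = 0.164.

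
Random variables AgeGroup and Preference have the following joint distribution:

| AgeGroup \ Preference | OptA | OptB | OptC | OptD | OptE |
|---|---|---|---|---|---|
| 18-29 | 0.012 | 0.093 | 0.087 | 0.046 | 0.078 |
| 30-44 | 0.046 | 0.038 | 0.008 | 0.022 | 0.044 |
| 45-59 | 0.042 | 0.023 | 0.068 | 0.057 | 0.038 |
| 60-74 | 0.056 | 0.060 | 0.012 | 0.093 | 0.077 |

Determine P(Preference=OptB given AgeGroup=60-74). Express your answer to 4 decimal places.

P(AgeGroup=60-74) = 0.056 + 0.060 + 0.012 + 0.093 + 0.077 = 0.298.
P(Preference=OptB | AgeGroup=60-74) = 0.060/0.298 = 0.2013.

0.2013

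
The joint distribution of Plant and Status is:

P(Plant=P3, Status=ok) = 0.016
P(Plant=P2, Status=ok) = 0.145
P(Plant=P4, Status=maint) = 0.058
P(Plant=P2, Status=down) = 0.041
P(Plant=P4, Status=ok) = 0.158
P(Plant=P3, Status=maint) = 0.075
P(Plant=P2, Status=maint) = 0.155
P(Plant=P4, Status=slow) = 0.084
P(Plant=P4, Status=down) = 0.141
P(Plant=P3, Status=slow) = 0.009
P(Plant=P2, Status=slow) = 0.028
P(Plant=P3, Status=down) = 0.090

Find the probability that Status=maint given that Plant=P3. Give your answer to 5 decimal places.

P(Plant=P3) = 0.016 + 0.009 + 0.090 + 0.075 = 0.190.
P(Status=maint | Plant=P3) = 0.075/0.190 = 0.39474.

0.39474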